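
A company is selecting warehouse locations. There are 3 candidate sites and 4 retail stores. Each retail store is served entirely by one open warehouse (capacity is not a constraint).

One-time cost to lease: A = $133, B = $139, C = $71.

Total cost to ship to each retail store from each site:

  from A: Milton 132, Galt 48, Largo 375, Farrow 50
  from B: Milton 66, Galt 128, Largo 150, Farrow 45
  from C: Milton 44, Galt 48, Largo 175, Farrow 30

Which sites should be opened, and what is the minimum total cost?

Open C only; minimum total cost 368.

For any fixed open set, each retail store goes to its cheapest open site; total = fixed + service.
{C}: Milton→C 44, Galt→C 48, Largo→C 175, Farrow→C 30. Service 297; fixed 71; total 368.
{B, C}: Milton→C 44, Galt→C 48, Largo→B 150, Farrow→C 30. Service 272; fixed 210; total 482.
{A, C}: service 297 + fixed 204 = 501
{A, B, C}: service 272 + fixed 343 = 615
No other subset beats 368.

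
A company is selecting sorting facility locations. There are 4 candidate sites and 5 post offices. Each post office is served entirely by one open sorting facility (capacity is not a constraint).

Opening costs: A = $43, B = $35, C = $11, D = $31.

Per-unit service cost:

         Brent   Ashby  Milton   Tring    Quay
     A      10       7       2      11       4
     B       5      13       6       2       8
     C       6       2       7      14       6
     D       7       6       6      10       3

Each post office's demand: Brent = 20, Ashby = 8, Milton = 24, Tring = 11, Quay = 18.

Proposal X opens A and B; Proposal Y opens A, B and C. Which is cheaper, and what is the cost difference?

Proposal X: {A, B}: Brent→B 5·20=100, Ashby→A 7·8=56, Milton→A 2·24=48, Tring→B 2·11=22, Quay→A 4·18=72. Service 298; fixed 78; total 376.
Proposal Y: {A, B, C}: Brent→B 5·20=100, Ashby→C 2·8=16, Milton→A 2·24=48, Tring→B 2·11=22, Quay→A 4·18=72. Service 258; fixed 89; total 347.
Difference: |376 − 347| = 29.

Proposal Y is cheaper by 29.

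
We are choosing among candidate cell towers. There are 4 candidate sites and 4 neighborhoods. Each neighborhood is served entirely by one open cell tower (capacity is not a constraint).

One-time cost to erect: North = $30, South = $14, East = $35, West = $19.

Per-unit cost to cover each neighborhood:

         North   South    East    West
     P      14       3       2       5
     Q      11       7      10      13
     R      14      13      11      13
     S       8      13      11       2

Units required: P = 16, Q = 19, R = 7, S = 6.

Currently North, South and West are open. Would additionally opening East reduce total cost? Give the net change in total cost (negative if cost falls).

No — net change +5 (cost rises by 5).

Current service cost with {North, South, West}: 284.
Adding East: each neighborhood re-picks its cheapest; new service cost 254, saving 30.
Extra fixed cost: 35. Net change = 35 − 30 = 5.
(Totals: 347 → 352.)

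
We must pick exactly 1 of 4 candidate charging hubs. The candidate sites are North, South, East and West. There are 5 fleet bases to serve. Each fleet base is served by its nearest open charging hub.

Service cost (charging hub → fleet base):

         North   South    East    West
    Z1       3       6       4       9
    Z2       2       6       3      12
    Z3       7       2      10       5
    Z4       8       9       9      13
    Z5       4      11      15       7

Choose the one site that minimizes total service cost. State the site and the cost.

With exactly 1 open, each fleet base uses its cheapest among the chosen.
{North}: Z1→North 3, Z2→North 2, Z3→North 7, Z4→North 8, Z5→North 4. Service cost 24.
{South}: service cost 34
{East}: service cost 41
Among all 4 size-1 choices, {North} is lowest.

Choose North only; total service cost 24.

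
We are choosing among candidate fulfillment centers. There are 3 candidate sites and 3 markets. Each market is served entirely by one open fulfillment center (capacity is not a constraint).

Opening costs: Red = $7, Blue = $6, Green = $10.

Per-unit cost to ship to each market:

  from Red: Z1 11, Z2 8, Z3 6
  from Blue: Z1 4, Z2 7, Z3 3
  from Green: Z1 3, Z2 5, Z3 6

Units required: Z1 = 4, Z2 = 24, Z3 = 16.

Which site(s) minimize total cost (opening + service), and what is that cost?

Open Blue and Green; minimum total cost 196.

For any fixed open set, each market goes to its cheapest open site; total = fixed + service.
{Blue, Green}: Z1→Green 3·4=12, Z2→Green 5·24=120, Z3→Blue 3·16=48. Service 180; fixed 16; total 196.
{Red, Blue, Green}: Z1→Green 3·4=12, Z2→Green 5·24=120, Z3→Blue 3·16=48. Service 180; fixed 23; total 203.
{Blue}: service 232 + fixed 6 = 238
No other subset beats 196.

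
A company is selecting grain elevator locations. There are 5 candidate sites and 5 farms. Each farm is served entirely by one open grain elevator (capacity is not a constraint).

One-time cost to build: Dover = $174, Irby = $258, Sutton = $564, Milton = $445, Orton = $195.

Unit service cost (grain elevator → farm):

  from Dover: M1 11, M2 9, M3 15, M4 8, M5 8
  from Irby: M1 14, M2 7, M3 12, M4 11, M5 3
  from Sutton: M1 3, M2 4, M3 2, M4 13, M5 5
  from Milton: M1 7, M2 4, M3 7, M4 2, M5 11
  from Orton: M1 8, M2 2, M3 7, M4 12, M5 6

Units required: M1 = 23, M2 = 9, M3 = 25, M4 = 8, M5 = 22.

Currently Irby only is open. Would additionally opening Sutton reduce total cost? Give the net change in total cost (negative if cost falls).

Current service cost with {Irby}: 839.
Adding Sutton: each farm re-picks its cheapest; new service cost 309, saving 530.
Extra fixed cost: 564. Net change = 564 − 530 = 34.
(Totals: 1097 → 1131.)

No — net change +34 (cost rises by 34).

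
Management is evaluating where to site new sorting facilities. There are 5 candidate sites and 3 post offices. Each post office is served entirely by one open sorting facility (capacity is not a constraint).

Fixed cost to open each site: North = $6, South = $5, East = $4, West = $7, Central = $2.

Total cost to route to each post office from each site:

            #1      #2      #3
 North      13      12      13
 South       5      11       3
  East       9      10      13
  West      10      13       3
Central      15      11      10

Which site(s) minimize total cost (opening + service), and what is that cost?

For any fixed open set, each post office goes to its cheapest open site; total = fixed + service.
{South}: #1→South 5, #2→South 11, #3→South 3. Service 19; fixed 5; total 24.
{South, Central}: #1→South 5, #2→South 11, #3→South 3. Service 19; fixed 7; total 26.
{South, East}: service 18 + fixed 9 = 27
{North, South, East, West, Central}: service 18 + fixed 24 = 42
No other subset beats 24.

Open South only; minimum total cost 24.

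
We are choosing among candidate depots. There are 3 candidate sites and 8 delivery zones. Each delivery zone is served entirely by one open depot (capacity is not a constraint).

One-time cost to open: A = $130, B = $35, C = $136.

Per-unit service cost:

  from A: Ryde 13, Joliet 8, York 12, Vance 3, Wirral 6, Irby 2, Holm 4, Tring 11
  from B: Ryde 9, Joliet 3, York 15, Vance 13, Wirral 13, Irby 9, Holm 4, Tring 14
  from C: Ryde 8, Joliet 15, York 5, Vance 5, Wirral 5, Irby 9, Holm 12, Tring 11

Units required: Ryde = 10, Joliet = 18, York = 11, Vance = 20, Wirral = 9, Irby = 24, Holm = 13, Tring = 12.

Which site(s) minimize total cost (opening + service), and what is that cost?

Open A and B; minimum total cost 787.

For any fixed open set, each delivery zone goes to its cheapest open site; total = fixed + service.
{A, B}: Ryde→B 9·10=90, Joliet→B 3·18=54, York→A 12·11=132, Vance→A 3·20=60, Wirral→A 6·9=54, Irby→A 2·24=48, Holm→A 4·13=52, Tring→A 11·12=132. Service 622; fixed 165; total 787.
{A, B, C}: Ryde→C 8·10=80, Joliet→B 3·18=54, York→C 5·11=55, Vance→A 3·20=60, Wirral→C 5·9=45, Irby→A 2·24=48, Holm→A 4·13=52, Tring→A 11·12=132. Service 526; fixed 301; total 827.
{A}: Ryde→A 13·10=130, Joliet→A 8·18=144, York→A 12·11=132, Vance→A 3·20=60, Wirral→A 6·9=54, Irby→A 2·24=48, Holm→A 4·13=52, Tring→A 11·12=132. Service 752; fixed 130; total 882.
{B}: service 1122 + fixed 35 = 1157
(All 7 nonempty subsets were checked; A and B is lowest.)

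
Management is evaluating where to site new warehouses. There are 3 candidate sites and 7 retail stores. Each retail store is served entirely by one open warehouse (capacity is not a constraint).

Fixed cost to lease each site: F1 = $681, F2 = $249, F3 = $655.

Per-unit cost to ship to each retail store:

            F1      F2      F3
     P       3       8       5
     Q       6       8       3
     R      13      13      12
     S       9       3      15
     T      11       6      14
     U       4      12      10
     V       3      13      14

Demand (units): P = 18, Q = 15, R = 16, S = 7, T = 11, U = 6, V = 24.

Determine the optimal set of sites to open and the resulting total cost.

For any fixed open set, each retail store goes to its cheapest open site; total = fixed + service.
{F2}: P→F2 8·18=144, Q→F2 8·15=120, R→F2 13·16=208, S→F2 3·7=21, T→F2 6·11=66, U→F2 12·6=72, V→F2 13·24=312. Service 943; fixed 249; total 1192.
{F1}: service 632 + fixed 681 = 1313
{F1, F2}: P→F1 3·18=54, Q→F1 6·15=90, R→F1 13·16=208, S→F2 3·7=21, T→F2 6·11=66, U→F1 4·6=24, V→F1 3·24=72. Service 535; fixed 930; total 1465.
{F1, F2, F3}: P→F1 3·18=54, Q→F3 3·15=45, R→F3 12·16=192, S→F2 3·7=21, T→F2 6·11=66, U→F1 4·6=24, V→F1 3·24=72. Service 474; fixed 1585; total 2059.
No other subset beats 1192.

Open F2 only; minimum total cost 1192.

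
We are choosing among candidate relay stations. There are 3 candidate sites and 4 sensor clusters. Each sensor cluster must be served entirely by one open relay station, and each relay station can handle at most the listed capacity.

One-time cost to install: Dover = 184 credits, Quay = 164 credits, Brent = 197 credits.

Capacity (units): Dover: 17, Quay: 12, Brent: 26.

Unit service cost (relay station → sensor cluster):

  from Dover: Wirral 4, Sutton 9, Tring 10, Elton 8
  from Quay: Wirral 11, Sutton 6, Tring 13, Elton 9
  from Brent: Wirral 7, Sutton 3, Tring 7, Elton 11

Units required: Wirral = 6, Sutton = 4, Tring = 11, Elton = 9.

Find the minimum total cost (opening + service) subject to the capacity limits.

Open {Dover, Brent}: Wirral→Dover 4·6=24, Sutton→Brent 3·4=12, Tring→Brent 7·11=77, Elton→Dover 8·9=72.
Loads: Dover carries 15/17, Brent carries 15/26. Service 185; fixed 381; total 566.
Next best feasible plan costs 573.

Minimum total cost: 566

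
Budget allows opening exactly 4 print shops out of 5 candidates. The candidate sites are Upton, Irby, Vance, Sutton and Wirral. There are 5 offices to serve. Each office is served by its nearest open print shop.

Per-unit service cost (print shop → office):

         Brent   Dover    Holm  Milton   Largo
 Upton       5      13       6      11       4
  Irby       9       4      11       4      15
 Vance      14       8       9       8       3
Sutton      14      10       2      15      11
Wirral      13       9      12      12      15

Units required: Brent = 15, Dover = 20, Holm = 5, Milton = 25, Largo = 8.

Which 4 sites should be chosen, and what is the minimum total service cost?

Choose Upton, Irby, Vance and Sutton; total service cost 289.

With exactly 4 open, each office uses its cheapest among the chosen.
{Upton, Irby, Vance, Sutton}: Brent→Upton 5·15=75, Dover→Irby 4·20=80, Holm→Sutton 2·5=10, Milton→Irby 4·25=100, Largo→Vance 3·8=24. Service cost 289.
{Upton, Irby, Sutton, Wirral}: service cost 297
{Upton, Irby, Vance, Wirral}: service cost 309
Among all 5 size-4 choices, {Upton, Irby, Vance, Sutton} is lowest.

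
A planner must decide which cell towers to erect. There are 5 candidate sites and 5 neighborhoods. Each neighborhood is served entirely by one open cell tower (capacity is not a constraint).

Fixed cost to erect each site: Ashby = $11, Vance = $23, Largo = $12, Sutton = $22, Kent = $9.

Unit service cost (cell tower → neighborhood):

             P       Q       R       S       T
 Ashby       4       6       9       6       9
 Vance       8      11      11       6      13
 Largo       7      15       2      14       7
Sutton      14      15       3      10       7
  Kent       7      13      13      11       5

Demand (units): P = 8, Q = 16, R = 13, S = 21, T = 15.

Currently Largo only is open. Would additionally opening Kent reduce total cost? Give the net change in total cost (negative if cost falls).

Current service cost with {Largo}: 721.
Adding Kent: each neighborhood re-picks its cheapest; new service cost 596, saving 125.
Extra fixed cost: 9. Net change = 9 − 125 = -116.
(Totals: 733 → 617.)

Yes — net change −116 (cost falls by 116).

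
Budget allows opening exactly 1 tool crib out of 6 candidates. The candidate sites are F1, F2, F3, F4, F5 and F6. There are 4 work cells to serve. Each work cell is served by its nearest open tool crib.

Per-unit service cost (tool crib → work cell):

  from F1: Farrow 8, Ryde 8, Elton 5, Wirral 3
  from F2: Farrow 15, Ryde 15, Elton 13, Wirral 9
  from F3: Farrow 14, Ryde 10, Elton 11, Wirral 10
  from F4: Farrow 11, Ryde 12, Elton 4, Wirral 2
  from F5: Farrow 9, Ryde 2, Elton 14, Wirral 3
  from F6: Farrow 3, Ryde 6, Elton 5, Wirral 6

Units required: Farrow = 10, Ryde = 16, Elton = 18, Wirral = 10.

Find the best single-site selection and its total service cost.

Choose F6 only; total service cost 276.

With exactly 1 open, each work cell uses its cheapest among the chosen.
{F6}: Farrow→F6 3·10=30, Ryde→F6 6·16=96, Elton→F6 5·18=90, Wirral→F6 6·10=60. Service cost 276.
{F1}: service cost 328
{F4}: service cost 394
Among all 6 size-1 choices, {F6} is lowest.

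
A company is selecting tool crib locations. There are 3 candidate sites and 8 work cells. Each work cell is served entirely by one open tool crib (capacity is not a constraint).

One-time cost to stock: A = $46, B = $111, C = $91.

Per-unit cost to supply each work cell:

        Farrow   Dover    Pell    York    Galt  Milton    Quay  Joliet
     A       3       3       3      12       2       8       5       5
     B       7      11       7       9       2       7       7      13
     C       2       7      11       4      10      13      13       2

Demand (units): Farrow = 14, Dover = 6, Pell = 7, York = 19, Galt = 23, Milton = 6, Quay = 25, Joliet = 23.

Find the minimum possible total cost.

Minimum total cost: 545

For any fixed open set, each work cell goes to its cheapest open site; total = fixed + service.
{A, C}: Farrow→C 2·14=28, Dover→A 3·6=18, Pell→A 3·7=21, York→C 4·19=76, Galt→A 2·23=46, Milton→A 8·6=48, Quay→A 5·25=125, Joliet→C 2·23=46. Service 408; fixed 137; total 545.
{A, B, C}: service 402 + fixed 248 = 650
{A}: service 643 + fixed 46 = 689
No other subset beats 545.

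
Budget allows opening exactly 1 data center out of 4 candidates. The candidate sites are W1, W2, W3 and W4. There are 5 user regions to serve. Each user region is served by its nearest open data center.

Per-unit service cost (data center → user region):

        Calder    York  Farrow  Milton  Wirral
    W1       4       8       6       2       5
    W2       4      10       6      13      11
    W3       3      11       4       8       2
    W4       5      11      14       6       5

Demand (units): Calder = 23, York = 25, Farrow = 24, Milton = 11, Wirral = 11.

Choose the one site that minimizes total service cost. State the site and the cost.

With exactly 1 open, each user region uses its cheapest among the chosen.
{W1}: Calder→W1 4·23=92, York→W1 8·25=200, Farrow→W1 6·24=144, Milton→W1 2·11=22, Wirral→W1 5·11=55. Service cost 513.
{W3}: service cost 550
{W2}: service cost 750
Among all 4 size-1 choices, {W1} is lowest.

Choose W1 only; total service cost 513.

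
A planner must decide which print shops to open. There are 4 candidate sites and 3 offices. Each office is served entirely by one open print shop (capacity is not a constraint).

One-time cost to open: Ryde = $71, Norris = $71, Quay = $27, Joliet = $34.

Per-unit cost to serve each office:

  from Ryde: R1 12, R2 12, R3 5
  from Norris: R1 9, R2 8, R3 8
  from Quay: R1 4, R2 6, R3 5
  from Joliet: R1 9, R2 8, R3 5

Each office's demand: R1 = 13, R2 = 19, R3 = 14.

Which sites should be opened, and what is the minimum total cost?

For any fixed open set, each office goes to its cheapest open site; total = fixed + service.
{Quay}: R1→Quay 4·13=52, R2→Quay 6·19=114, R3→Quay 5·14=70. Service 236; fixed 27; total 263.
{Quay, Joliet}: R1→Quay 4·13=52, R2→Quay 6·19=114, R3→Quay 5·14=70. Service 236; fixed 61; total 297.
{Ryde, Quay}: service 236 + fixed 98 = 334
{Ryde, Norris, Quay, Joliet}: service 236 + fixed 203 = 439
No other subset beats 263.

Open Quay only; minimum total cost 263.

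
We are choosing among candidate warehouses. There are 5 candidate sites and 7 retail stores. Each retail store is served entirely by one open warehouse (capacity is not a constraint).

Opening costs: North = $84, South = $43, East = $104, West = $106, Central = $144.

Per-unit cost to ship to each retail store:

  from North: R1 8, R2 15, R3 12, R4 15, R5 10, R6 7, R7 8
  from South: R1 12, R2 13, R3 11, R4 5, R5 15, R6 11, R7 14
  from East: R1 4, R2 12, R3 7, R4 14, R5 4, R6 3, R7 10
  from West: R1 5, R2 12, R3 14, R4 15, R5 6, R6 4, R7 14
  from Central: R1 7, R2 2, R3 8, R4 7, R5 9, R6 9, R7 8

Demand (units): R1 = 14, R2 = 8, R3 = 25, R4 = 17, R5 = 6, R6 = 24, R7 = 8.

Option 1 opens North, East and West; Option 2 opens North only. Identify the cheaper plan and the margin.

Option 1 is cheaper by 144.

Option 1: {North, East, West}: R1→East 4·14=56, R2→East 12·8=96, R3→East 7·25=175, R4→East 14·17=238, R5→East 4·6=24, R6→East 3·24=72, R7→North 8·8=64. Service 725; fixed 294; total 1019.
Option 2: {North}: R1→North 8·14=112, R2→North 15·8=120, R3→North 12·25=300, R4→North 15·17=255, R5→North 10·6=60, R6→North 7·24=168, R7→North 8·8=64. Service 1079; fixed 84; total 1163.
Difference: |1019 − 1163| = 144.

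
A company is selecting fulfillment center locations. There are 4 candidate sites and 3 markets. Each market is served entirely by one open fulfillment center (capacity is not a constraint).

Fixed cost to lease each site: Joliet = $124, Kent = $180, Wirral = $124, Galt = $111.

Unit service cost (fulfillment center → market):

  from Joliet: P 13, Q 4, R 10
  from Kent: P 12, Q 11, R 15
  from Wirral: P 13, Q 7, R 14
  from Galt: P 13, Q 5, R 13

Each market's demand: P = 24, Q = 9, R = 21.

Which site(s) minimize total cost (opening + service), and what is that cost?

Open Joliet only; minimum total cost 682.

For any fixed open set, each market goes to its cheapest open site; total = fixed + service.
{Joliet}: P→Joliet 13·24=312, Q→Joliet 4·9=36, R→Joliet 10·21=210. Service 558; fixed 124; total 682.
{Galt}: P→Galt 13·24=312, Q→Galt 5·9=45, R→Galt 13·21=273. Service 630; fixed 111; total 741.
{Joliet, Galt}: P→Joliet 13·24=312, Q→Joliet 4·9=36, R→Joliet 10·21=210. Service 558; fixed 235; total 793.
{Joliet, Kent, Wirral, Galt}: P→Kent 12·24=288, Q→Joliet 4·9=36, R→Joliet 10·21=210. Service 534; fixed 539; total 1073.
(All 15 nonempty subsets were checked; Joliet only is lowest.)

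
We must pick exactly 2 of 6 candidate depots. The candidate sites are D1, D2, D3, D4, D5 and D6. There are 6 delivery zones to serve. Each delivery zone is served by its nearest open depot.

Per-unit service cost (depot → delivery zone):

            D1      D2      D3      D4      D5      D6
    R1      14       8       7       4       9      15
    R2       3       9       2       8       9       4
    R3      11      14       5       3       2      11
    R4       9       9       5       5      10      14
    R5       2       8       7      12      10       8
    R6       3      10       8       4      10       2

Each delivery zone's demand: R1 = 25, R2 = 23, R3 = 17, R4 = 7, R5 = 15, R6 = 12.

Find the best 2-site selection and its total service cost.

With exactly 2 open, each delivery zone uses its cheapest among the chosen.
{D1, D4}: R1→D4 4·25=100, R2→D1 3·23=69, R3→D4 3·17=51, R4→D4 5·7=35, R5→D1 2·15=30, R6→D1 3·12=36. Service cost 321.
{D3, D4}: service cost 385
{D1, D3}: service cost 407
Among all 15 size-2 choices, {D1, D4} is lowest.

Choose D1 and D4; total service cost 321.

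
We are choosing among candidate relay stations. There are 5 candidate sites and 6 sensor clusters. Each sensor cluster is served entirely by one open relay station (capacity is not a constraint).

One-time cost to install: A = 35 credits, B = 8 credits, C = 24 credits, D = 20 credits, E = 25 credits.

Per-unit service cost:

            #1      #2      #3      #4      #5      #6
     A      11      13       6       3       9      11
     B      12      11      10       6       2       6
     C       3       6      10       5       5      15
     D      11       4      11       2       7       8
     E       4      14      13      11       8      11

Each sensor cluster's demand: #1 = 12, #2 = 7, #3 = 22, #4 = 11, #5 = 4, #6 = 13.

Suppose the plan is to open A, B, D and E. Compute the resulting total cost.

Each sensor cluster is assigned to its cheapest site among the open ones.
{A, B, D, E}: #1→E 4·12=48, #2→D 4·7=28, #3→A 6·22=132, #4→D 2·11=22, #5→B 2·4=8, #6→B 6·13=78. Service 316; fixed 88; total 404.

Total cost: 404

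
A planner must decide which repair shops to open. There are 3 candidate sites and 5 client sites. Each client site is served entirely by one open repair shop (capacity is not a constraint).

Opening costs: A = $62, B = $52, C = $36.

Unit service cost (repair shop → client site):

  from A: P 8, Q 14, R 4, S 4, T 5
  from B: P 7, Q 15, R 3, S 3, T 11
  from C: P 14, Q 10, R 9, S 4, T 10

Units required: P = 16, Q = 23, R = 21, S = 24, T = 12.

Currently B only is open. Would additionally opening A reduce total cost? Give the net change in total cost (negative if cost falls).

Current service cost with {B}: 724.
Adding A: each client site re-picks its cheapest; new service cost 629, saving 95.
Extra fixed cost: 62. Net change = 62 − 95 = -33.
(Totals: 776 → 743.)

Yes — net change −33 (cost falls by 33).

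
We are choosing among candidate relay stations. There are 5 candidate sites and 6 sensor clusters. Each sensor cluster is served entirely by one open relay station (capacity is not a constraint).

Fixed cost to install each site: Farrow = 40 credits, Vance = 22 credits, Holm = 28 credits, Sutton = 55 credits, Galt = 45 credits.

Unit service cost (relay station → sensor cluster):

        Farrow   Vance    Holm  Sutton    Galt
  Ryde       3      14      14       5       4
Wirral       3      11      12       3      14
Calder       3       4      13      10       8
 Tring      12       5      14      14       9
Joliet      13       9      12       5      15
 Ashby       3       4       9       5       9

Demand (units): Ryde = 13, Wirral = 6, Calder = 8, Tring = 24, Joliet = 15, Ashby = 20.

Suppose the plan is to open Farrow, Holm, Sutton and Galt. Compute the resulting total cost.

Total cost: 600

Each sensor cluster is assigned to its cheapest site among the open ones.
{Farrow, Holm, Sutton, Galt}: Ryde→Farrow 3·13=39, Wirral→Farrow 3·6=18, Calder→Farrow 3·8=24, Tring→Galt 9·24=216, Joliet→Sutton 5·15=75, Ashby→Farrow 3·20=60. Service 432; fixed 168; total 600.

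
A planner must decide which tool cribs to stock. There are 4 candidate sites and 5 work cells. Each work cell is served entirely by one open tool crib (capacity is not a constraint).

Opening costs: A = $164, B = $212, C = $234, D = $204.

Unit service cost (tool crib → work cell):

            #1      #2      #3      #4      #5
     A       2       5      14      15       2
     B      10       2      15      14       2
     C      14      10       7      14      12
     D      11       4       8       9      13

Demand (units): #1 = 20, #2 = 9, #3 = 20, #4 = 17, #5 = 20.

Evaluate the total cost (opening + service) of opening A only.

Each work cell is assigned to its cheapest site among the open ones.
{A}: #1→A 2·20=40, #2→A 5·9=45, #3→A 14·20=280, #4→A 15·17=255, #5→A 2·20=40. Service 660; fixed 164; total 824.

Total cost: 824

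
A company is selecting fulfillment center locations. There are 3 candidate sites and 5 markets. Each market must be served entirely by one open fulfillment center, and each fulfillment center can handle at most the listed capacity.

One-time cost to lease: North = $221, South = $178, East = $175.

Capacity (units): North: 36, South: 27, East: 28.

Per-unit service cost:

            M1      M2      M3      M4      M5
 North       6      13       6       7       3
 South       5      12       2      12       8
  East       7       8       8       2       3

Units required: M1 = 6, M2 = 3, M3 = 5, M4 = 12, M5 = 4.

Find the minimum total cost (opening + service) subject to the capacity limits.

Minimum total cost: 422

Open {North}: M1→North 6·6=36, M2→North 13·3=39, M3→North 6·5=30, M4→North 7·12=84, M5→North 3·4=12.
Loads: North carries 30/36. Service 201; fixed 221; total 422.
Next best feasible plan costs 453.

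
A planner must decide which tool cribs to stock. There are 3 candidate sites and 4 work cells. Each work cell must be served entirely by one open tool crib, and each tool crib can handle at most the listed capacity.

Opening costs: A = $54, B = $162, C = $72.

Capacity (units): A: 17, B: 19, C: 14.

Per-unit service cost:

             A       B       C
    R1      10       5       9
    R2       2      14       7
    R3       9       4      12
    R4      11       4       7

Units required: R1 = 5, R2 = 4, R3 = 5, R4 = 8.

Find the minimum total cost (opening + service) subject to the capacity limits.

Open {A, C}: R1→C 9·5=45, R2→A 2·4=8, R3→A 9·5=45, R4→C 7·8=56.
Loads: A carries 9/17, C carries 13/14. Service 154; fixed 126; total 280.
Next best feasible plan costs 285.

Minimum total cost: 280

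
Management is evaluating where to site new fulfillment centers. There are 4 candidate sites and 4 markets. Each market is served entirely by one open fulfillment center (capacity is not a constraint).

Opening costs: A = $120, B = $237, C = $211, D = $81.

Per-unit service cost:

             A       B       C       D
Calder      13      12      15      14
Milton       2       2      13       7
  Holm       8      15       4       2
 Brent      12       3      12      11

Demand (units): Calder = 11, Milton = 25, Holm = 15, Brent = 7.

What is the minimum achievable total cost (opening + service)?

For any fixed open set, each market goes to its cheapest open site; total = fixed + service.
{A, D}: Calder→A 13·11=143, Milton→A 2·25=50, Holm→D 2·15=30, Brent→D 11·7=77. Service 300; fixed 201; total 501.
{A}: Calder→A 13·11=143, Milton→A 2·25=50, Holm→A 8·15=120, Brent→A 12·7=84. Service 397; fixed 120; total 517.
{D}: Calder→D 14·11=154, Milton→D 7·25=175, Holm→D 2·15=30, Brent→D 11·7=77. Service 436; fixed 81; total 517.
{A, B, C, D}: service 233 + fixed 649 = 882
No other subset beats 501.

Minimum total cost: 501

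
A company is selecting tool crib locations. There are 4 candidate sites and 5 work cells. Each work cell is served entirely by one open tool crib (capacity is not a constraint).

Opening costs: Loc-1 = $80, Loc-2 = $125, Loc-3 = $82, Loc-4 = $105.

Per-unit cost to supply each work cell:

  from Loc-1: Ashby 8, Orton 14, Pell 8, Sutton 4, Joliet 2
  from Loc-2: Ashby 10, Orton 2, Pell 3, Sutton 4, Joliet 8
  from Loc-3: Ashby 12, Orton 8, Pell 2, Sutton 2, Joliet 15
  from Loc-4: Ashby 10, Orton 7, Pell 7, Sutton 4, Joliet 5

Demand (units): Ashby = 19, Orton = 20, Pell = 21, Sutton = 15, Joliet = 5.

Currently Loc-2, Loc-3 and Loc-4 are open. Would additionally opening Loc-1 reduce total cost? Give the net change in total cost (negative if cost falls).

Current service cost with {Loc-2, Loc-3, Loc-4}: 327.
Adding Loc-1: each work cell re-picks its cheapest; new service cost 274, saving 53.
Extra fixed cost: 80. Net change = 80 − 53 = 27.
(Totals: 639 → 666.)

No — net change +27 (cost rises by 27).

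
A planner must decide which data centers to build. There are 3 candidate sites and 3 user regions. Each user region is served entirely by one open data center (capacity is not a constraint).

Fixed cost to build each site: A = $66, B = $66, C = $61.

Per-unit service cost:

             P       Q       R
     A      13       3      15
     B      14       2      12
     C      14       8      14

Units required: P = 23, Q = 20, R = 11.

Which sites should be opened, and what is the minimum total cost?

Open B only; minimum total cost 560.

For any fixed open set, each user region goes to its cheapest open site; total = fixed + service.
{B}: P→B 14·23=322, Q→B 2·20=40, R→B 12·11=132. Service 494; fixed 66; total 560.
{A}: service 524 + fixed 66 = 590
{A, B}: service 471 + fixed 132 = 603
{A, B, C}: P→A 13·23=299, Q→B 2·20=40, R→B 12·11=132. Service 471; fixed 193; total 664.
No other subset beats 560.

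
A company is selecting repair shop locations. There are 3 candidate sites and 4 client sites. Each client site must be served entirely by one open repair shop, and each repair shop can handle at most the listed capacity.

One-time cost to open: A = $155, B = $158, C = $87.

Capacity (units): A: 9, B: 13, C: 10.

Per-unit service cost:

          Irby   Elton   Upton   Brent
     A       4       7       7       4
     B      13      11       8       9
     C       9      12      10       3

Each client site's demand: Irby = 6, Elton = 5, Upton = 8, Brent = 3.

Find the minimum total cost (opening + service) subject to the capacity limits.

Open {B, C}: Irby→C 9·6=54, Elton→B 11·5=55, Upton→B 8·8=64, Brent→C 3·3=9.
Loads: B carries 13/13, C carries 9/10. Service 182; fixed 245; total 427.
Next best feasible plan costs 468.

Minimum total cost: 427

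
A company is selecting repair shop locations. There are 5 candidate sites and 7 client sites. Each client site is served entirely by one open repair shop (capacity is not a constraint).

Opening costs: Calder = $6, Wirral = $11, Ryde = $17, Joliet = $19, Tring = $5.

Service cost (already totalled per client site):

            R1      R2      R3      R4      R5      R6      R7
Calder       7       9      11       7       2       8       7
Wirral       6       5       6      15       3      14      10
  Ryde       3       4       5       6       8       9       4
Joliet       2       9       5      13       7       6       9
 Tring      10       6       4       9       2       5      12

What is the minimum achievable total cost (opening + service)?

Minimum total cost: 49

For any fixed open set, each client site goes to its cheapest open site; total = fixed + service.
{Calder, Tring}: R1→Calder 7, R2→Tring 6, R3→Tring 4, R4→Calder 7, R5→Calder 2, R6→Tring 5, R7→Calder 7. Service 38; fixed 11; total 49.
{Ryde, Tring}: service 28 + fixed 22 = 50
{Tring}: service 48 + fixed 5 = 53
{Calder, Wirral, Ryde, Joliet, Tring}: R1→Joliet 2, R2→Ryde 4, R3→Tring 4, R4→Ryde 6, R5→Calder 2, R6→Tring 5, R7→Ryde 4. Service 27; fixed 58; total 85.
No other subset beats 49.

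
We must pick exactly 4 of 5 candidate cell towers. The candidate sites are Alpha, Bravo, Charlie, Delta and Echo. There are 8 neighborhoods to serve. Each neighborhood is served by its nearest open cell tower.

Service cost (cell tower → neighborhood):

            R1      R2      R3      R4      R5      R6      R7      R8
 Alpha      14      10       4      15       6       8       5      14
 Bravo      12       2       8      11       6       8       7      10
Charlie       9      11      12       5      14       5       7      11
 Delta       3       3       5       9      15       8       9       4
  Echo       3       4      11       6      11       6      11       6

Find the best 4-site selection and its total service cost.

With exactly 4 open, each neighborhood uses its cheapest among the chosen.
{Alpha, Bravo, Charlie, Delta}: R1→Delta 3, R2→Bravo 2, R3→Alpha 4, R4→Charlie 5, R5→Alpha 6, R6→Charlie 5, R7→Alpha 5, R8→Delta 4. Service cost 34.
{Alpha, Charlie, Delta, Echo}: service cost 35
{Alpha, Bravo, Charlie, Echo}: service cost 36
Among all 5 size-4 choices, {Alpha, Bravo, Charlie, Delta} is lowest.

Choose Alpha, Bravo, Charlie and Delta; total service cost 34.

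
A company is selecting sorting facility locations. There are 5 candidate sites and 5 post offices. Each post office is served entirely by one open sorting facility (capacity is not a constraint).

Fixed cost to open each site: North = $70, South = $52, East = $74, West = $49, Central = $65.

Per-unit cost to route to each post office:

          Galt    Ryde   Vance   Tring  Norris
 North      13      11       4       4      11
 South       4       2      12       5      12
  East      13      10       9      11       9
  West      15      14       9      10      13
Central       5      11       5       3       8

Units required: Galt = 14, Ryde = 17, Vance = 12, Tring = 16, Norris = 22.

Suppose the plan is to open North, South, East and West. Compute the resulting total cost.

Each post office is assigned to its cheapest site among the open ones.
{North, South, East, West}: Galt→South 4·14=56, Ryde→South 2·17=34, Vance→North 4·12=48, Tring→North 4·16=64, Norris→East 9·22=198. Service 400; fixed 245; total 645.

Total cost: 645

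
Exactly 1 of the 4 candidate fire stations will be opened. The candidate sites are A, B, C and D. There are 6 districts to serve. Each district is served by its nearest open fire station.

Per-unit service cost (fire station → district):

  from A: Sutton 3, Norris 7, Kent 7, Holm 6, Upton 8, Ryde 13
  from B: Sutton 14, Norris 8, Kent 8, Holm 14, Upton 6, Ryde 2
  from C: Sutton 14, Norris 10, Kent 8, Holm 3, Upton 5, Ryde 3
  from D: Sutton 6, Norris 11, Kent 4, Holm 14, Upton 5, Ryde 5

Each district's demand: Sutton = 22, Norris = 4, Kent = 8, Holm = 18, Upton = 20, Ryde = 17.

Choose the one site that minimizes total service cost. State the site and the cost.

With exactly 1 open, each district uses its cheapest among the chosen.
{C}: Sutton→C 14·22=308, Norris→C 10·4=40, Kent→C 8·8=64, Holm→C 3·18=54, Upton→C 5·20=100, Ryde→C 3·17=51. Service cost 617.
{A}: service cost 639
{D}: service cost 645
Among all 4 size-1 choices, {C} is lowest.

Choose C only; total service cost 617.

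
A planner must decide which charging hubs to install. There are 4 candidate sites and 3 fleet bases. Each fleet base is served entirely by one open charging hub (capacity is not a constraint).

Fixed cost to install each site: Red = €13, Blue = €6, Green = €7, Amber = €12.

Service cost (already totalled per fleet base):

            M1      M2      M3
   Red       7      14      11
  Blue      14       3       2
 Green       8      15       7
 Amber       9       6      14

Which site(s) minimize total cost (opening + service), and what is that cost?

For any fixed open set, each fleet base goes to its cheapest open site; total = fixed + service.
{Blue}: M1→Blue 14, M2→Blue 3, M3→Blue 2. Service 19; fixed 6; total 25.
{Blue, Green}: service 13 + fixed 13 = 26
{Red, Blue}: M1→Red 7, M2→Blue 3, M3→Blue 2. Service 12; fixed 19; total 31.
{Red, Blue, Green, Amber}: service 12 + fixed 38 = 50
No other subset beats 25.

Open Blue only; minimum total cost 25.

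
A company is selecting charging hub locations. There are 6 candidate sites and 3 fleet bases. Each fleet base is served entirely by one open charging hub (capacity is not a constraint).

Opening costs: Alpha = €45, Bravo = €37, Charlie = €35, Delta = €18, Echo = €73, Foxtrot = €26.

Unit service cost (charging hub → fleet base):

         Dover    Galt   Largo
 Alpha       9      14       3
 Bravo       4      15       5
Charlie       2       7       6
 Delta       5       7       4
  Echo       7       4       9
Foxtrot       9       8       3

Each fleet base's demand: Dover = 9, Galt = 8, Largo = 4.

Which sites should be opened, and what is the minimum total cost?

For any fixed open set, each fleet base goes to its cheapest open site; total = fixed + service.
{Charlie}: Dover→Charlie 2·9=18, Galt→Charlie 7·8=56, Largo→Charlie 6·4=24. Service 98; fixed 35; total 133.
{Delta}: Dover→Delta 5·9=45, Galt→Delta 7·8=56, Largo→Delta 4·4=16. Service 117; fixed 18; total 135.
{Charlie, Delta}: service 90 + fixed 53 = 143
{Alpha, Bravo, Charlie, Delta, Echo, Foxtrot}: Dover→Charlie 2·9=18, Galt→Echo 4·8=32, Largo→Alpha 3·4=12. Service 62; fixed 234; total 296.
No other subset beats 133.

Open Charlie only; minimum total cost 133.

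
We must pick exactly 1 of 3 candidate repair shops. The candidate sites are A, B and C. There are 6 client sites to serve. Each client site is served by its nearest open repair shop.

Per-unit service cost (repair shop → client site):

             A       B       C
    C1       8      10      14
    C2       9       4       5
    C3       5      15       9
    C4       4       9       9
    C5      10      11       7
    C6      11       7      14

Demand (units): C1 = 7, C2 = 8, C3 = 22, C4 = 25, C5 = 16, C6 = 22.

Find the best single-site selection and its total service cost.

With exactly 1 open, each client site uses its cheapest among the chosen.
{A}: C1→A 8·7=56, C2→A 9·8=72, C3→A 5·22=110, C4→A 4·25=100, C5→A 10·16=160, C6→A 11·22=242. Service cost 740.
{C}: service cost 981
{B}: service cost 987
Among all 3 size-1 choices, {A} is lowest.

Choose A only; total service cost 740.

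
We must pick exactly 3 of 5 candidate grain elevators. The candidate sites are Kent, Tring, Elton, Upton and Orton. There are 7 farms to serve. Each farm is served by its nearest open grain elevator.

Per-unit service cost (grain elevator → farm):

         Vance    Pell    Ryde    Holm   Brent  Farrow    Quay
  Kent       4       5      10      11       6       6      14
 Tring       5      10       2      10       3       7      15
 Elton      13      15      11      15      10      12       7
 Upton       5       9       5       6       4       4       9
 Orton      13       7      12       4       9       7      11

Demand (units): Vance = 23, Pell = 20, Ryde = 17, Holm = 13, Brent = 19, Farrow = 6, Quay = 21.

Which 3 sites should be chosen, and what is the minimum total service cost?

Choose Kent, Tring and Upton; total service cost 574.

With exactly 3 open, each farm uses its cheapest among the chosen.
{Kent, Tring, Upton}: Vance→Kent 4·23=92, Pell→Kent 5·20=100, Ryde→Tring 2·17=34, Holm→Upton 6·13=78, Brent→Tring 3·19=57, Farrow→Upton 4·6=24, Quay→Upton 9·21=189. Service cost 574.
{Tring, Elton, Orton}: service cost 587
{Kent, Tring, Elton}: service cost 596
Among all 10 size-3 choices, {Kent, Tring, Upton} is lowest.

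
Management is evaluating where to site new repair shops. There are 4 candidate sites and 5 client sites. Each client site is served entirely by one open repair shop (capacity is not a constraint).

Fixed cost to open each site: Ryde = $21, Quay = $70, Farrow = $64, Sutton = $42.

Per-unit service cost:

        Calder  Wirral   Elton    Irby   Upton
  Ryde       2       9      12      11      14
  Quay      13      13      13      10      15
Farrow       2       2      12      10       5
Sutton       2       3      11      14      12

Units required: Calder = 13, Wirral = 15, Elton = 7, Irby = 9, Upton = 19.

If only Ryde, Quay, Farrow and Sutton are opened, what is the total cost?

Each client site is assigned to its cheapest site among the open ones.
{Ryde, Quay, Farrow, Sutton}: Calder→Ryde 2·13=26, Wirral→Farrow 2·15=30, Elton→Sutton 11·7=77, Irby→Quay 10·9=90, Upton→Farrow 5·19=95. Service 318; fixed 197; total 515.

Total cost: 515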